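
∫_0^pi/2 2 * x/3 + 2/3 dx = -1/3 + (1 + pi/2)^2/3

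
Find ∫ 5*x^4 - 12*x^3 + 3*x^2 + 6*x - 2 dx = x^5 - 3*x^4 + x^3 + 3*x^2 - 2*x + C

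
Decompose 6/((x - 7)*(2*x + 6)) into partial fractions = -3/(10*(x + 3)) + 3/(10*(x - 7))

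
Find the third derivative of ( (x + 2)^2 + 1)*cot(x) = -6*x^2*cot(x)^4 - 8*x^2*cot(x)^2 - 2*x^2 - 24*x*cot(x)^4 + 12*x*cot(x)^3 - 32*x*cot(x)^2 + 12*x*cot(x) - 8*x - 30*cot(x)^4 + 24*cot(x)^3 - 46*cot(x)^2 + 24*cot(x) - 16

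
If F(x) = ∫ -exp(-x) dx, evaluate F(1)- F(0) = -1 + exp(-1)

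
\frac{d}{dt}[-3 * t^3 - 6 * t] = -9*t^2 - 6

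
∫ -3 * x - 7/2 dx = -3*x^2/2 - 7*x/2 + C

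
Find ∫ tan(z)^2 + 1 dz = tan(z) + C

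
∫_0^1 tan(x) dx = log(sec(1))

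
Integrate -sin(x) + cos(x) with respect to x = sin(x) + cos(x) + C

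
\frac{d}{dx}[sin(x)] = cos(x)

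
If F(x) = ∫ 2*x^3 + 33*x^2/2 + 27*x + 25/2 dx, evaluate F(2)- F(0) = 131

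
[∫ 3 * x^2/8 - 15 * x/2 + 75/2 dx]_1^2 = 217/8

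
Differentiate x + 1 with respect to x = 1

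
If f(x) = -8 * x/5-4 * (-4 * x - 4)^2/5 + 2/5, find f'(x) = -128*x/5 - 136/5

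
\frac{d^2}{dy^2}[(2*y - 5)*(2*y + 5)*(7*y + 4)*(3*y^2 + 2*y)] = 1680*y^3 + 1248*y^2 - 2958*y - 1300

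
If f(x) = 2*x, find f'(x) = 2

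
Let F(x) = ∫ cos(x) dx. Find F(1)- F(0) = sin(1)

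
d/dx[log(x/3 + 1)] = 1/(x + 3)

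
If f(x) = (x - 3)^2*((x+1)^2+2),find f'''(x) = 24*x - 24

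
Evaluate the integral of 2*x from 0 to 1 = 1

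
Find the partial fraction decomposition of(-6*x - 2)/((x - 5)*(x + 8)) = -46/(13*(x + 8)) - 32/(13*(x - 5))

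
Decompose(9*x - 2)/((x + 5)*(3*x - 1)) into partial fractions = 3/(16*(3*x - 1)) + 47/(16*(x + 5))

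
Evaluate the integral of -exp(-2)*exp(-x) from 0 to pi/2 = -exp(-2) + exp(-2 - pi/2)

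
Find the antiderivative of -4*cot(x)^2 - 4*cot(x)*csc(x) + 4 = 8*x + 4*cot(x) + 4*csc(x) + C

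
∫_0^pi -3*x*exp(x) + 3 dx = (-1 + exp(pi))*(3 - 3*pi)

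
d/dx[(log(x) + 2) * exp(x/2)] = (x*exp(x/2)*log(x) + 2*x*exp(x/2) + 2*exp(x/2))/(2*x)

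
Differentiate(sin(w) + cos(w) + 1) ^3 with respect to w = 3*sqrt(2)*(sqrt(2)*sin(w + pi/4) + 1)^2*cos(w + pi/4)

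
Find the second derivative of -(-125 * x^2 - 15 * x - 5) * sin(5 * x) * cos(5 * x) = -6250*x^2*sin(10*x) - 750*x*sin(10*x) + 2500*x*cos(10*x) - 125*sin(10*x) + 150*cos(10*x)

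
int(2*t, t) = t^2 + C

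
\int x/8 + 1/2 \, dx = x^2/16 + x/2 + C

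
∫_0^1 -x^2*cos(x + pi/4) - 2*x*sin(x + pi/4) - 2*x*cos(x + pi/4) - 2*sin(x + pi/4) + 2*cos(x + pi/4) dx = -sqrt(2) - sin(pi/4 + 1)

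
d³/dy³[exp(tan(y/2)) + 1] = (tan(y/2)^6 + 6*tan(y/2)^5 + 9*tan(y/2)^4 + 12*tan(y/2)^3 + 11*tan(y/2)^2 + 6*tan(y/2) + 3)*exp(tan(y/2))/8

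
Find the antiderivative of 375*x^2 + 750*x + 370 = 125*x^3 + 375*x^2 + 370*x + C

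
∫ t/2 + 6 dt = t^2/4 + 6*t + C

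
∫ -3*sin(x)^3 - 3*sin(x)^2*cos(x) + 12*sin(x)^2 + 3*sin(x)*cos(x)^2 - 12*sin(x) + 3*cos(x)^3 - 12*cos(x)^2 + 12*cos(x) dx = (sqrt(2)*sin(x + pi/4) - 2)^3 + C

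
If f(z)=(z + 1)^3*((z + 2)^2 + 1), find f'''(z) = 60*z^2 + 168*z + 120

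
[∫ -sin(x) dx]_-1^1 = 0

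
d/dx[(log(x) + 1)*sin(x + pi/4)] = (x*log(x)*cos(x + pi/4) + x*cos(x + pi/4) + sin(x + pi/4))/x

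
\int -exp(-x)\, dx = exp(-x) + C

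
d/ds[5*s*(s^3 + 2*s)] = 20*s^3 + 20*s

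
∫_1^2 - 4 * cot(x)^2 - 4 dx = -4*cot(1) + 4*cot(2)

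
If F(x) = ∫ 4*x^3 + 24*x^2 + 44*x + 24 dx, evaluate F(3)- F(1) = 512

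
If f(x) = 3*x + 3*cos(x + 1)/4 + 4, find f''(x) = -3*cos(x + 1)/4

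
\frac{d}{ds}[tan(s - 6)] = tan(s - 6)^2 + 1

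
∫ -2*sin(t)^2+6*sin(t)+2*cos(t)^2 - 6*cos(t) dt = (sqrt(2)*sin(t + pi/4) - 3)^2 + C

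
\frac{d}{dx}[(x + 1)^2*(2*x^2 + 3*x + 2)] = 8*x^3 + 21*x^2 + 20*x + 7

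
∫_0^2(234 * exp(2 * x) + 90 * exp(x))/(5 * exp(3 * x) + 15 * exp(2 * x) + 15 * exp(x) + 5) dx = -113/5 + 2*(-5 + 6*exp(2)/(1 + exp(2)))^2/5 + 42*exp(2)/(1 + exp(2))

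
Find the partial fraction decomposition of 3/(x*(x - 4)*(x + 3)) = 1/(7*(x + 3)) + 3/(28*(x - 4)) - 1/(4*x)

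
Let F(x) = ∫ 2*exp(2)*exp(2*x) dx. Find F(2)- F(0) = -exp(2) + exp(6)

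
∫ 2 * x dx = x^2 + C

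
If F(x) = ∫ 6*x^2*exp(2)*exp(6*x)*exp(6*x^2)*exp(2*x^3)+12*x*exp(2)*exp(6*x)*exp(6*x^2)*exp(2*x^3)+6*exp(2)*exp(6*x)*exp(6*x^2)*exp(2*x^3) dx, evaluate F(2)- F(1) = -exp(16) + exp(54)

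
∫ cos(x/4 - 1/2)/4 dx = sin((x - 2)/4) + C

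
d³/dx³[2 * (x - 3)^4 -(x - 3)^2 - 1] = 48*x - 144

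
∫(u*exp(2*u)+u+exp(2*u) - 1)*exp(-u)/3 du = 2*u*sinh(u)/3 + C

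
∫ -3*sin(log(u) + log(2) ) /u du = 3*cos(log(2*u)) + C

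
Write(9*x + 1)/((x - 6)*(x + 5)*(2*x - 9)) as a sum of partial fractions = -166/(57*(2*x - 9)) - 4/(19*(x + 5)) + 5/(3*(x - 6))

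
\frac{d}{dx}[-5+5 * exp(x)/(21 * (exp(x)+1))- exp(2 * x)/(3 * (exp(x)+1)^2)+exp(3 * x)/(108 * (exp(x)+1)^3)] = (-101*exp(3*x) - 48*exp(2*x) + 60*exp(x))/(252*exp(4*x) + 1008*exp(3*x) + 1512*exp(2*x) + 1008*exp(x) + 252)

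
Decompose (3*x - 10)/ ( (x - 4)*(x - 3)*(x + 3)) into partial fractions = -19/(42*(x + 3)) + 1/(6*(x - 3)) + 2/(7*(x - 4))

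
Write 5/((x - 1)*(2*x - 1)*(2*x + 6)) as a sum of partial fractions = -10/(7*(2*x - 1)) + 5/(56*(x + 3)) + 5/(8*(x - 1))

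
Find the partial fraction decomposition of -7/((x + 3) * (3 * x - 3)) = 7/(12*(x + 3)) - 7/(12*(x - 1))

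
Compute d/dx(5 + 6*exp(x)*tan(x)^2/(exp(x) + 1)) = 6*(2*exp(x)*sin(x)/cos(x)^3 + 2*sin(x)/cos(x)^3 + tan(x)^2)*exp(x)/(exp(2*x) + 2*exp(x) + 1)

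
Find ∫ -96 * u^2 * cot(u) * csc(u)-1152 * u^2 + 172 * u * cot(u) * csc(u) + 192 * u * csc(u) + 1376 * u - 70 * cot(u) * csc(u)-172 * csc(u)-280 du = (4*u - csc(u))*(28*u - 6*(4*u - 3)^2 - 16) + C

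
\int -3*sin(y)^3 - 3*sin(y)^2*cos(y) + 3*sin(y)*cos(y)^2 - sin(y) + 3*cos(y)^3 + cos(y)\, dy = sqrt(2)*(5*sin(y + pi/4) - cos(3*y + pi/4))/2 + C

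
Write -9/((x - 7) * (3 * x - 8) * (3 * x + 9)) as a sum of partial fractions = 27/(221*(3*x - 8)) - 3/(170*(x + 3)) - 3/(130*(x - 7))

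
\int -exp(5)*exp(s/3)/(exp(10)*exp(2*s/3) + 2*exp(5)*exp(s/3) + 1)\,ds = -3*exp(s/3 + 5)/(exp(s/3 + 5) + 1) + C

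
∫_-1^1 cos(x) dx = 2*sin(1)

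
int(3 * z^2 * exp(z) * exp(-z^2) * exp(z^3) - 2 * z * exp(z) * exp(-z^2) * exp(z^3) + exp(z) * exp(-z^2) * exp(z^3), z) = exp(z*(z^2 - z + 1)) + C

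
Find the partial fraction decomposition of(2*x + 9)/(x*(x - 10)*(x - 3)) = -5/(7*(x - 3)) + 29/(70*(x - 10)) + 3/(10*x)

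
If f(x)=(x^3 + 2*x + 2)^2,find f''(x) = 30*x^4 + 48*x^2 + 24*x + 8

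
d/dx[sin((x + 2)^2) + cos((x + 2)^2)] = -2*x*sin(x^2 + 4*x + 4) + 2*x*cos(x^2 + 4*x + 4) - 4*sin(x^2 + 4*x + 4) + 4*cos(x^2 + 4*x + 4)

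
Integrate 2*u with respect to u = u^2 + C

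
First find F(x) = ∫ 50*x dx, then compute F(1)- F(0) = 25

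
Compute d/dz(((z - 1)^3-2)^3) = 9*z^8 - 72*z^7 + 252*z^6 - 540*z^5 + 810*z^4 - 864*z^3 + 648*z^2 - 324*z + 81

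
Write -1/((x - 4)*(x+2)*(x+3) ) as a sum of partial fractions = -1/(7*(x + 3)) + 1/(6*(x + 2)) - 1/(42*(x - 4))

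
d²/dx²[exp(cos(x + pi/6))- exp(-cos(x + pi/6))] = (exp(2*cos(x + pi/6))*sin(x + pi/6)^2 - exp(2*cos(x + pi/6))*cos(x + pi/6) - sin(x + pi/6)^2 - cos(x + pi/6))*exp(-cos(x + pi/6))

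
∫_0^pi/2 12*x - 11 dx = -4 + (-4 + 3*pi/2)*(-1 + pi)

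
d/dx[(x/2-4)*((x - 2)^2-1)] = 3*x^2/2 - 12*x + 35/2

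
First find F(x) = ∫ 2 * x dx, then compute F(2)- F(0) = 4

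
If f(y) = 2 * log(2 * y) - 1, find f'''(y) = 4/y^3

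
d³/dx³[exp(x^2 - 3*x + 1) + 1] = 8*x^3*exp(x^2 - 3*x + 1) - 36*x^2*exp(x^2 - 3*x + 1) + 66*x*exp(x^2 - 3*x + 1) - 45*exp(x^2 - 3*x + 1)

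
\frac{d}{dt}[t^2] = 2*t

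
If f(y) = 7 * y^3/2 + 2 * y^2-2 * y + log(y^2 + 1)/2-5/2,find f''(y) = (21*y^5 + 4*y^4 + 42*y^3 + 7*y^2 + 21*y + 5)/(y^4 + 2*y^2 + 1)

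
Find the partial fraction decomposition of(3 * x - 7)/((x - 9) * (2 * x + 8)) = 19/(26*(x + 4)) + 10/(13*(x - 9))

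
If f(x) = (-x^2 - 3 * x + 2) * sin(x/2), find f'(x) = -x^2*cos(x/2)/2 - 2*x*sin(x/2) - 3*x*cos(x/2)/2 - 3*sin(x/2) + cos(x/2)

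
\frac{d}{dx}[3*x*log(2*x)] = 3*log(x) + 3*log(2) + 3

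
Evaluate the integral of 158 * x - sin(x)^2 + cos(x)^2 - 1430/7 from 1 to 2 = -sin(2)/2 + sin(4)/2 + 229/7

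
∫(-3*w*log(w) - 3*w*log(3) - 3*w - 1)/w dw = -(3*w + 1)*log(3*w) + C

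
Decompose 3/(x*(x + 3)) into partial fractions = -1/(x + 3) + 1/x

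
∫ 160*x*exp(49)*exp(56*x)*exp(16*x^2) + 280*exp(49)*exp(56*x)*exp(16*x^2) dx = 5*exp((4*x + 7)^2) + C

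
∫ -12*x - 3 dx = -6*x^2 - 3*x + C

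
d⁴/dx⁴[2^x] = 2^x*log(2)^4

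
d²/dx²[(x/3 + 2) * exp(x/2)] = x*exp(x/2)/12 + 5*exp(x/2)/6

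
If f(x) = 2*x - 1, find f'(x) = 2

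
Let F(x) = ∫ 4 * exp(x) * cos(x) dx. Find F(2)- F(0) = -2 + 2*(cos(2) + sin(2))*exp(2)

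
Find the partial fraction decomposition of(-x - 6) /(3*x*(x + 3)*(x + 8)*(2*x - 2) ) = -1/(1080*(x + 8)) - 1/(120*(x + 3)) - 7/(216*(x - 1)) + 1/(24*x)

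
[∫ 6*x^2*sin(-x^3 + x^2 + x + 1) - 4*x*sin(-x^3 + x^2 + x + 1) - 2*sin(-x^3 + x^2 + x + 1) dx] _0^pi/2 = -2*cos(1) - 2*sin(-pi^3/8 + 1 + pi^2/4)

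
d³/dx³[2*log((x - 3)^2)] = 8/(x^3 - 9*x^2 + 27*x - 27)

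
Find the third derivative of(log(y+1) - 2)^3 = (6*log(y + 1)^2 - 42*log(y + 1) + 66)/(y^3 + 3*y^2 + 3*y + 1)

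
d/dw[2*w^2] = 4*w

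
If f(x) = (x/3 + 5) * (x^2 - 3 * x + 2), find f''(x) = 2*x + 8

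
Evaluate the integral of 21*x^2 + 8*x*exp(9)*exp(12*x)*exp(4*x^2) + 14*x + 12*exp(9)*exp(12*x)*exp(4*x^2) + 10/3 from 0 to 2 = -exp(9) + 272/3 + exp(49)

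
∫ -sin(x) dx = cos(x) + C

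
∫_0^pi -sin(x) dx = -2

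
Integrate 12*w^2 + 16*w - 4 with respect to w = 4*w^3 + 8*w^2 - 4*w + C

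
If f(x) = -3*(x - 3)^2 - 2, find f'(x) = 18 - 6*x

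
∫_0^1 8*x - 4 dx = 0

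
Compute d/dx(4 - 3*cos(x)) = 3*sin(x)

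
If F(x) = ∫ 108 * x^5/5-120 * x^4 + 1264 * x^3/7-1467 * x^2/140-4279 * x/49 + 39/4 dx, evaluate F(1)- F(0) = -1241/98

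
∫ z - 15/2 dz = z^2/2 - 15*z/2 + C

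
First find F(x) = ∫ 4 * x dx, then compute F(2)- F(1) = 6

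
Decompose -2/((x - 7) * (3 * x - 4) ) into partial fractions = 6/(17*(3*x - 4)) - 2/(17*(x - 7))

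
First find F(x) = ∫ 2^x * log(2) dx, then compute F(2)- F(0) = 3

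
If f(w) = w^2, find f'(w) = 2*w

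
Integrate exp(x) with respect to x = exp(x) + C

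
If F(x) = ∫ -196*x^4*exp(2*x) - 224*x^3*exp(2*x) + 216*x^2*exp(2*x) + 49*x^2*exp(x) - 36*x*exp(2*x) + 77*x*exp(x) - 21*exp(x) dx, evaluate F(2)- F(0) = -968*exp(4) + 154*exp(2)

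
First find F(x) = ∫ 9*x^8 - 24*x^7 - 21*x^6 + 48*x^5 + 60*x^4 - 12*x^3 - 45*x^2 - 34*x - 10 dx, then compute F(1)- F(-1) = -30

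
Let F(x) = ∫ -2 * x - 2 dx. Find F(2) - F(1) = -5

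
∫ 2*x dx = x^2 + C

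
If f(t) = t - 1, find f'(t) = 1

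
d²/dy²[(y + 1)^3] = 6*y + 6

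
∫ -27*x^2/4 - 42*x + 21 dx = -9*x^3/4 - 21*x^2 + 21*x + C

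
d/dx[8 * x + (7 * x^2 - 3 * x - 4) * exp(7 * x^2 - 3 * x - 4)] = (98*x^3 - 63*x^2 - 33*x + 8*exp(-7*x^2 + 3*x + 4) + 9)*exp(7*x^2 - 3*x - 4)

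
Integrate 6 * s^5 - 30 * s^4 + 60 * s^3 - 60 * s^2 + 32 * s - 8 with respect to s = s^6 - 6*s^5 + 15*s^4 - 20*s^3 + 16*s^2 - 8*s + C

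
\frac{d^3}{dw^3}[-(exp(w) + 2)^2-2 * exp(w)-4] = -8*exp(2*w) - 6*exp(w)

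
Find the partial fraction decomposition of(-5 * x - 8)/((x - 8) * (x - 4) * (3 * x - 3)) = -13/(63*(x - 1)) + 7/(9*(x - 4)) - 4/(7*(x - 8))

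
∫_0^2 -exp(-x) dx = -1 + exp(-2)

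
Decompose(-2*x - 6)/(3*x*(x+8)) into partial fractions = -5/(12*(x + 8)) - 1/(4*x)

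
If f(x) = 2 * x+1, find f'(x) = 2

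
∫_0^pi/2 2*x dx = pi^2/4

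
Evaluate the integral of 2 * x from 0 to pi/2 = pi^2/4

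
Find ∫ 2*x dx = x^2 + C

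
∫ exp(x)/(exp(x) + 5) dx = log(exp(x) + 5) + C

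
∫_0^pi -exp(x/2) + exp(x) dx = (-1 + exp(pi/2))^2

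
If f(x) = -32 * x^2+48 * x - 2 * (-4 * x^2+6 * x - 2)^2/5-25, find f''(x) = -384*x^2/5 + 576*x/5 - 528/5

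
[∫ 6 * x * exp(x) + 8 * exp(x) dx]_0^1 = -2 + 8*E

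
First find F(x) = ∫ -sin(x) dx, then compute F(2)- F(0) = -1 + cos(2)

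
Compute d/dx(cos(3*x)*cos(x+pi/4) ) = -3*sin(3*x)*cos(x + pi/4) - sin(x + pi/4)*cos(3*x)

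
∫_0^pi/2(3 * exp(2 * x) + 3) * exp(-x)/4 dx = -3*exp(-pi/2)/4 + 3*exp(pi/2)/4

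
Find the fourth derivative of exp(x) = exp(x)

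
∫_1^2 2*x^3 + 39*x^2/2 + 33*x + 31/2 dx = 118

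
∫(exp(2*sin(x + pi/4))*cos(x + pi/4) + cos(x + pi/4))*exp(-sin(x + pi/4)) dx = 2*sinh(sin(x + pi/4)) + C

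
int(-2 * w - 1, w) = -w^2 - w + C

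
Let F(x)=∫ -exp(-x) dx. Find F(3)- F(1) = -exp(-1) + exp(-3)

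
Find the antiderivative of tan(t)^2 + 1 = tan(t) + C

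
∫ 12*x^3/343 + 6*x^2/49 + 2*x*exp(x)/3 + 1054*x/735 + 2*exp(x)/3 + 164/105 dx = x*(45*x^3 + 210*x^2 + 3689*x + 3430*exp(x) + 8036)/5145 + C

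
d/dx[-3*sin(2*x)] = -6*cos(2*x)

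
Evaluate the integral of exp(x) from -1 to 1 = E - exp(-1)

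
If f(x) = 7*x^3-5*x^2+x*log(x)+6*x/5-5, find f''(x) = (42*x^2 - 10*x + 1)/x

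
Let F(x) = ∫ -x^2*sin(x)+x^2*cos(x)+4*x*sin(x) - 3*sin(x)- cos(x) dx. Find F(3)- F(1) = 4*cos(3) + 4*sin(3)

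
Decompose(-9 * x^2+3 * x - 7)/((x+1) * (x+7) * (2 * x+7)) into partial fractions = 73/(5*(2*x + 7)) - 67/(6*(x + 7)) - 19/(30*(x + 1))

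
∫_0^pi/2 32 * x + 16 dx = -4 + (2 + 2*pi)^2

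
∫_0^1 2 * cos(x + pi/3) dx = -sqrt(3) + 2*sin(1 + pi/3)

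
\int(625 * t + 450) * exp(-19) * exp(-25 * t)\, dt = (-25*t - 19)*exp(-25*t - 19) + C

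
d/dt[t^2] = 2*t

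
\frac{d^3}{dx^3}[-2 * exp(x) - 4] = -2*exp(x)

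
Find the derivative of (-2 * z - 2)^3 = -24*z^2 - 48*z - 24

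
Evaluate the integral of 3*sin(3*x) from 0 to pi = 2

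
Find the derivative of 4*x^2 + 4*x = 8*x + 4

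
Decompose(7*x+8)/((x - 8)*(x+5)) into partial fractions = 27/(13*(x + 5)) + 64/(13*(x - 8))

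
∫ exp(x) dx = exp(x) + C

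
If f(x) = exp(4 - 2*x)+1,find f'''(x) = -8*exp(4 - 2*x)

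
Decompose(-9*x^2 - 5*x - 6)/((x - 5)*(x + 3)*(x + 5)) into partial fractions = -103/(10*(x + 5)) + 9/(2*(x + 3)) - 16/(5*(x - 5))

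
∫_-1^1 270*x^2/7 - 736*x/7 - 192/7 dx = -204/7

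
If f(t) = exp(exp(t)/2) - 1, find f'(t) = exp(t + exp(t)/2)/2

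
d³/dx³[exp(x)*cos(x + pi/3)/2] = -sqrt(2)*exp(x)*cos(x + pi/12)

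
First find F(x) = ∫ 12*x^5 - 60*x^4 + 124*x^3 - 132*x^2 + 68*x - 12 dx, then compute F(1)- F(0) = -1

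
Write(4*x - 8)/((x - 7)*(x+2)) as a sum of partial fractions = 16/(9*(x + 2)) + 20/(9*(x - 7))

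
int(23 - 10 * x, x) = -5*x^2 + 23*x + C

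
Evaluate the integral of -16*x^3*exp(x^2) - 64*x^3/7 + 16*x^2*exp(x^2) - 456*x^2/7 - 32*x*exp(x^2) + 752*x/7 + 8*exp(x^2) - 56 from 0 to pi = (-8*pi^2 - 8 + 8*pi)*(-4 + 2*pi^2/7 + 3*pi + exp(pi^2)) - 24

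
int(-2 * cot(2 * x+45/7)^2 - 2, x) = cot(2*x + 45/7) + C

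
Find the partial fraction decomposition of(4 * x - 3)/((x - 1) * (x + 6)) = 27/(7*(x + 6)) + 1/(7*(x - 1))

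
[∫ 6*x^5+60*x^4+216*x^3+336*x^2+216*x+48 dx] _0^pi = -8 + (-2 + (2 + pi)^2)^3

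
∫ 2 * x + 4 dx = x^2 + 4*x + C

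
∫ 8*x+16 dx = 4*x^2 + 16*x + C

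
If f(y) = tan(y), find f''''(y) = 24*tan(y)^5 + 40*tan(y)^3 + 16*tan(y)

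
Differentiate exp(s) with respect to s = exp(s)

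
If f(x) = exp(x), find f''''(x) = exp(x)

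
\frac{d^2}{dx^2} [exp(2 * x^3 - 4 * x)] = 36*x^4*exp(2*x^3 - 4*x) - 48*x^2*exp(2*x^3 - 4*x) + 12*x*exp(2*x^3 - 4*x) + 16*exp(2*x^3 - 4*x)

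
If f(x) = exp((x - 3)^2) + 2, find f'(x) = 2*x*exp(x^2 - 6*x + 9) - 6*exp(x^2 - 6*x + 9)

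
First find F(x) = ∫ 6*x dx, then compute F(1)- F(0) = 3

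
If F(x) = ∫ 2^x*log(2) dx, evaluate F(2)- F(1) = 2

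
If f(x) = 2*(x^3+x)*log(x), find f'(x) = 6*x^2*log(x) + 2*x^2 + 2*log(x) + 2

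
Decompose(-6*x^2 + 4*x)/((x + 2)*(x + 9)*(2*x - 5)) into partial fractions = -110/(207*(2*x - 5)) - 522/(161*(x + 9)) + 32/(63*(x + 2))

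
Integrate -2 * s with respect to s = -s^2 + C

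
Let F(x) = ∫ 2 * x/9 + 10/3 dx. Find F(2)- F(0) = 64/9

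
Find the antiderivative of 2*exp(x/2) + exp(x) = (exp(x/2) + 2)^2 + C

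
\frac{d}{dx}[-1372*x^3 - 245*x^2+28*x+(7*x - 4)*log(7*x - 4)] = -4116*x^2 - 490*x + 7*log(7*x - 4) + 35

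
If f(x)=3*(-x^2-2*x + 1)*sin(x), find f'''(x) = 3*x^2*cos(x) + 18*x*sin(x) + 6*x*cos(x) + 18*sin(x) - 21*cos(x)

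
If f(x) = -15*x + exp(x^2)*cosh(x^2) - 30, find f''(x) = 2*(4*x^2*sinh(x^2) + 4*x^2*cosh(x^2) + sinh(x^2) + cosh(x^2))*exp(x^2)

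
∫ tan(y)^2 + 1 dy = tan(y) + C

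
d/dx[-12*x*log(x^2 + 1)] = (-12*x^2*log(x^2 + 1) - 24*x^2 - 12*log(x^2 + 1))/(x^2 + 1)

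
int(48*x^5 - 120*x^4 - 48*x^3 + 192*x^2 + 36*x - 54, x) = 8*x^6 - 24*x^5 - 12*x^4 + 64*x^3 + 18*x^2 - 54*x + C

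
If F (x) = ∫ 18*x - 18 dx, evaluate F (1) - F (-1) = -36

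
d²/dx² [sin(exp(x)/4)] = (-exp(x)*sin(exp(x)/4) + 4*cos(exp(x)/4))*exp(x)/16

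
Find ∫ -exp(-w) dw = exp(-w) + C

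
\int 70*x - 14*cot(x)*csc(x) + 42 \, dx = 35*x^2 + 42*x + 14*csc(x) + C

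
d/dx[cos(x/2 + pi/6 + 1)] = -sin(x/2 + pi/6 + 1)/2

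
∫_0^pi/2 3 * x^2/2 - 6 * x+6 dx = (-2 + pi/2)^3/2 + 4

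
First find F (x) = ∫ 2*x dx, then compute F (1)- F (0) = 1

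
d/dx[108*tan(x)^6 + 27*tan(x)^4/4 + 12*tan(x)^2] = 648*tan(x)^7 + 675*tan(x)^5 + 51*tan(x)^3 + 24*tan(x)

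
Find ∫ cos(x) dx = sin(x) + C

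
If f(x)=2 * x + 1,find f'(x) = 2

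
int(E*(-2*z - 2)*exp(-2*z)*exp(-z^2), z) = exp(-z^2 - 2*z + 1) + C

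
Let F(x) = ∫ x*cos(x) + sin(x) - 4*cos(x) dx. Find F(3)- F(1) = -sin(3) + 3*sin(1)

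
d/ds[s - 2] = 1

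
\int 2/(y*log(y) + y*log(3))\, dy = 2*log(log(3*y)) + C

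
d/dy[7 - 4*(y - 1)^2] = 8 - 8*y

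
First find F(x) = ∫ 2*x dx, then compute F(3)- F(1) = 8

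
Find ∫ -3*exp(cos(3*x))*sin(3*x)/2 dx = exp(cos(3*x))/2 + C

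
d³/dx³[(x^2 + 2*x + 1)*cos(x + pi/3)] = x^2*sin(x + pi/3) + 2*x*sin(x + pi/3) - 6*x*cos(x + pi/3) - 5*sin(x + pi/3) - 6*cos(x + pi/3)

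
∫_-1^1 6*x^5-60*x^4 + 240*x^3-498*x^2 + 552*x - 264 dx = -884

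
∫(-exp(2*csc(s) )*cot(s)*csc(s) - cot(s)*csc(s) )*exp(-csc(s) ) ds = exp(csc(s)) - exp(-csc(s)) + C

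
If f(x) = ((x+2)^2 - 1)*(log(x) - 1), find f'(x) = (2*x^2*log(x) - x^2 + 4*x*log(x) + 3)/x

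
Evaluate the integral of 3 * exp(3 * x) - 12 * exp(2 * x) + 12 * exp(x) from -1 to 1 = (-2 + E)^3 - (-2 + exp(-1))^3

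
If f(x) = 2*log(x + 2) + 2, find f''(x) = -2/(x^2 + 4*x + 4)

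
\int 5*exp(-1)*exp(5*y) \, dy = exp(5*y - 1) + C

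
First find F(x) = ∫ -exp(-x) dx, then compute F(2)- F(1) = -exp(-1) + exp(-2)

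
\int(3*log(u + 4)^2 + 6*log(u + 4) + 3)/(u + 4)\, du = (log(u + 4) + 1)^3 + C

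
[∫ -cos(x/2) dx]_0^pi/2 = -sqrt(2)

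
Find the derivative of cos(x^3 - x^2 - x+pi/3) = (-3*x^2 + 2*x + 1)*sin(x^3 - x^2 - x + pi/3)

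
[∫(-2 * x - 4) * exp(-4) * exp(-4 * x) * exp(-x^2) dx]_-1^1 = -exp(-1) + exp(-9)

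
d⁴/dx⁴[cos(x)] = cos(x)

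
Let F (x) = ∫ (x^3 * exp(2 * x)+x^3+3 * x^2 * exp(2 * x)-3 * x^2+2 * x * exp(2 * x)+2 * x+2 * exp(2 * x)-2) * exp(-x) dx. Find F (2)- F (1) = -3*E - 12*exp(-2) + 3*exp(-1) + 12*exp(2)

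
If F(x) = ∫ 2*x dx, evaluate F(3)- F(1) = 8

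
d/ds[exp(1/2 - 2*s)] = -2*exp(1/2 - 2*s)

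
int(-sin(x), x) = cos(x) + C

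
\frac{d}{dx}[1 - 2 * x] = -2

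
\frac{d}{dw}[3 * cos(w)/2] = -3*sin(w)/2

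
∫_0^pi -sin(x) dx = -2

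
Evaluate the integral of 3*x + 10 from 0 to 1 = 23/2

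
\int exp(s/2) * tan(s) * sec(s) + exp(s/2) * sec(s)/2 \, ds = exp(s/2)*sec(s) + C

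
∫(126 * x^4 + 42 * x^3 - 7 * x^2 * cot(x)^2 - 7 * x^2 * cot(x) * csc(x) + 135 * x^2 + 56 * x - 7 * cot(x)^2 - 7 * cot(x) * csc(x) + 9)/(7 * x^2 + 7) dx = 6*x^3 + 3*x^2 + 16*x/7 + log(x^2 + 1) + cot(x) + csc(x) + C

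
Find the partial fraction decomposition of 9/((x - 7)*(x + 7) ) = -9/(14*(x + 7)) + 9/(14*(x - 7))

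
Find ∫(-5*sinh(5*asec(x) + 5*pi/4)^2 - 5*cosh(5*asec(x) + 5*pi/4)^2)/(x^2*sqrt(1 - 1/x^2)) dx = -sinh(10*asec(x) + 5*pi/2)/2 + C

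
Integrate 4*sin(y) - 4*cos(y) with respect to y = -4*sqrt(2)*sin(y + pi/4) + C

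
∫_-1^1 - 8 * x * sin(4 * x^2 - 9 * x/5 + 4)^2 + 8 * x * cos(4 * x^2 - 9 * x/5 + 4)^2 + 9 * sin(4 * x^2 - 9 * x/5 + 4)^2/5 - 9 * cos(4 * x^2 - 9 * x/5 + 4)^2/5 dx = -sin(98/5)/2 + sin(62/5)/2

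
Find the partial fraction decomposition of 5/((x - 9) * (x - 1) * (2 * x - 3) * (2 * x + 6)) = -4/(27*(2*x - 3)) - 5/(864*(x + 3)) + 5/(64*(x - 1)) + 1/(576*(x - 9))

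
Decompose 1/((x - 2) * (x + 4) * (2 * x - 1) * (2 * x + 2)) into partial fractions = -4/(81*(2*x - 1)) - 1/(324*(x + 4)) + 1/(54*(x + 1)) + 1/(108*(x - 2))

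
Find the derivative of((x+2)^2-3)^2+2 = 4*x^3 + 24*x^2 + 36*x + 8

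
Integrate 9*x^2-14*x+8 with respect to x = 3*x^3 - 7*x^2 + 8*x + C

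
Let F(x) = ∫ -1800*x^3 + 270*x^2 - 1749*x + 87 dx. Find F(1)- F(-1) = 354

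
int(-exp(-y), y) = exp(-y) + C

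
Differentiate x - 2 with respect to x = 1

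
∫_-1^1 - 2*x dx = 0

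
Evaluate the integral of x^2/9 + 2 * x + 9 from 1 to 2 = 331/27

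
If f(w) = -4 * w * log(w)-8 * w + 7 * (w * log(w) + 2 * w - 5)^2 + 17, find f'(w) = 14*w*log(w)^2 + 70*w*log(w) + 84*w - 74*log(w) - 222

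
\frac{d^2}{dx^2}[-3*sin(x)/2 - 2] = 3*sin(x)/2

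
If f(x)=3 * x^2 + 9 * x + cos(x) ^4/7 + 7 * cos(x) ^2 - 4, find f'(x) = 6*x - 50*sin(2*x)/7 - sin(4*x)/14 + 9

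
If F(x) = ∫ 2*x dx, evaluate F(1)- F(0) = 1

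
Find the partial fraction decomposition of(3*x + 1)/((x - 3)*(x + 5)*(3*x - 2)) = -27/(119*(3*x - 2)) - 7/(68*(x + 5)) + 5/(28*(x - 3))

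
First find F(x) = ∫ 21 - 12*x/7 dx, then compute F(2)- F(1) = 129/7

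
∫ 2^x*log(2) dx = 2^x + C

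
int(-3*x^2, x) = -x^3 + C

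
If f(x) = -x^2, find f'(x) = -2*x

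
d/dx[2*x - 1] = 2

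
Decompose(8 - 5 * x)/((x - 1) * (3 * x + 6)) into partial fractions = -2/(x + 2) + 1/(3*(x - 1))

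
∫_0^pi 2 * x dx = pi^2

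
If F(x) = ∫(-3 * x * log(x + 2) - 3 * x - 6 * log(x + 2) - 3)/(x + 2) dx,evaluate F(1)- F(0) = -6*log(3) + 3*log(2)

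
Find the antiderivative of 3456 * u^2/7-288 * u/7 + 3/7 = 1152*u^3/7 - 144*u^2/7 + 3*u/7 + C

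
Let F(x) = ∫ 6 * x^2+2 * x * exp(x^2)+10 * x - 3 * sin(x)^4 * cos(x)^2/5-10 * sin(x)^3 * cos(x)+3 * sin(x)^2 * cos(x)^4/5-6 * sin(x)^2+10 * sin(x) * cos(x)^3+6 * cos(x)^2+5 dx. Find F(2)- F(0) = 3*sin(4) + sin(2)^3*cos(2)^3/5 + 5*(1 - cos(8))/8 + 45 + exp(4)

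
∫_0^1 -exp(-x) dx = -1 + exp(-1)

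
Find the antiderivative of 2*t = t^2 + C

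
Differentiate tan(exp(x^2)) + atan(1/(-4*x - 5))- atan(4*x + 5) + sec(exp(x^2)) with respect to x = 2*x*(sin(exp(x^2)) + 1)*exp(x^2)/cos(exp(x^2))^2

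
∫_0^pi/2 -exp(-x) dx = -1 + exp(-pi/2)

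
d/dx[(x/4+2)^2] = x/8 + 1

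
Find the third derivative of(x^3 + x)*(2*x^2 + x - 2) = 120*x^2 + 24*x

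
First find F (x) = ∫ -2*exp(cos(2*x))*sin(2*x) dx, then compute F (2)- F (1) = -exp(cos(2)) + exp(cos(4))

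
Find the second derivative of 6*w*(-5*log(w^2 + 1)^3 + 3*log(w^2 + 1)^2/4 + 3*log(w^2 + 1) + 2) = (-180*w^3*log(w^2 + 1)^2 - 702*w^3*log(w^2 + 1) + 72*w^3 - 540*w*log(w^2 + 1)^2 + 54*w*log(w^2 + 1) + 108*w)/(w^4 + 2*w^2 + 1)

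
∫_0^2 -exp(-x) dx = -1 + exp(-2)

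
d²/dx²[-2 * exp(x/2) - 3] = -exp(x/2)/2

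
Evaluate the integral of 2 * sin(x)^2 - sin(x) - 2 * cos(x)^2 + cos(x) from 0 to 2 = -1 + sqrt(2)*sin(pi/4 + 2) - sin(4)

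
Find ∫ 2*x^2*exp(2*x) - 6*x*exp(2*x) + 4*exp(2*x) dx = (x - 2)^2*exp(2*x) + C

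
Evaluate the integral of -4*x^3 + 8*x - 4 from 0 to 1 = -1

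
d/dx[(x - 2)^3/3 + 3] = x^2 - 4*x + 4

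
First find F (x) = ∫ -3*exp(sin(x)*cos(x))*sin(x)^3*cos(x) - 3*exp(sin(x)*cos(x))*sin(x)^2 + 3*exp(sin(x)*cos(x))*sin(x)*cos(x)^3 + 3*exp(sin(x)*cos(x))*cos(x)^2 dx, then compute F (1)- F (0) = 3*exp(sin(2)/2)*sin(2)/2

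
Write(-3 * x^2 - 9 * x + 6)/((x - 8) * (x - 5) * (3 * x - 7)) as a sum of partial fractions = -141/(68*(3*x - 7)) + 19/(4*(x - 5)) - 86/(17*(x - 8))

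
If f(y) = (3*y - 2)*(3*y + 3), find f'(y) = 18*y + 3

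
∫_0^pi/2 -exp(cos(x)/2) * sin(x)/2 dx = 1 - exp(1/2)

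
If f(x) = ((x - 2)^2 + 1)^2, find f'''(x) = 24*x - 48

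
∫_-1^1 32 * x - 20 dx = -40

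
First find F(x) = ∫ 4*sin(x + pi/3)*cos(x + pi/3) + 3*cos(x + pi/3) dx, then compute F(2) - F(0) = -3*sqrt(3)/2 - 3/2 + 2*sin(pi/3 + 2)^2 + 3*sin(pi/3 + 2)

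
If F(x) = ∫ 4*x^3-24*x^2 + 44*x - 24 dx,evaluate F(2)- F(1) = 1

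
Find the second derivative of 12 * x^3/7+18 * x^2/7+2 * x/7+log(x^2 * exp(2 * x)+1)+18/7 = (72*x^5*exp(4*x) + 36*x^4*exp(4*x) + 144*x^3*exp(2*x) - 14*x^2*exp(4*x) + 100*x^2*exp(2*x) + 56*x*exp(2*x) + 72*x + 14*exp(2*x) + 36)/(7*x^4*exp(4*x) + 14*x^2*exp(2*x) + 7)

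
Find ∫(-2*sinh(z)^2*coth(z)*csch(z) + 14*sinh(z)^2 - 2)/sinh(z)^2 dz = 14*z + 2/tanh(z) + 2/sinh(z) + C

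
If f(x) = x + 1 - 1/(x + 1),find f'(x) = (x^2 + 2*x + 2)/(x^2 + 2*x + 1)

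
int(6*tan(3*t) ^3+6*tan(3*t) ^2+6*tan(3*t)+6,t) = (tan(3*t) + 1)^2 + C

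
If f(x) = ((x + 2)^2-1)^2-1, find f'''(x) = 24*x + 48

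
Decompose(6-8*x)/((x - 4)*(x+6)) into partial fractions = -27/(5*(x + 6)) - 13/(5*(x - 4))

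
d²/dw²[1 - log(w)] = w^(-2)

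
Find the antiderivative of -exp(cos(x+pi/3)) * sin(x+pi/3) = exp(cos(x + pi/3)) + C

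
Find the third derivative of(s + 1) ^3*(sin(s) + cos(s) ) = s^3*sin(s) - s^3*cos(s) - 6*s^2*sin(s) - 12*s^2*cos(s) - 33*s*sin(s) - 3*s*cos(s) - 20*sin(s) + 14*cos(s)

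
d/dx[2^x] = 2^x*log(2)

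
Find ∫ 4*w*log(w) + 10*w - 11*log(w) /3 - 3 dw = (6*w - 11)*(w*log(w) + 2*w + 4)/3 + C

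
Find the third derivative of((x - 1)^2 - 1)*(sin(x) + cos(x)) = x^2*sin(x) - x^2*cos(x) - 8*x*sin(x) - 4*x*cos(x) + 12*cos(x)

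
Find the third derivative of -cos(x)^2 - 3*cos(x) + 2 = -(8*cos(x) + 3)*sin(x)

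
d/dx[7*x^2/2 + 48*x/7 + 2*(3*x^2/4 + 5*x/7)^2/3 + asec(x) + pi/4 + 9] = (441*x^5*sqrt(1 - 1/x^2) + 630*x^4*sqrt(1 - 1/x^2) + 2258*x^3*sqrt(1 - 1/x^2) + 2016*x^2*sqrt(1 - 1/x^2) + 294)/(294*x^2*sqrt(1 - 1/x^2))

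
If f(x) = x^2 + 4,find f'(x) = 2*x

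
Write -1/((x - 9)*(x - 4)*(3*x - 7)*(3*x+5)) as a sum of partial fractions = 3/(2176*(3*x + 5)) - 3/(400*(3*x - 7)) + 1/(425*(x - 4)) - 1/(3200*(x - 9))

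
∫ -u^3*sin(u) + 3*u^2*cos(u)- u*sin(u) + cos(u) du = u*(u^2 + 1)*cos(u) + C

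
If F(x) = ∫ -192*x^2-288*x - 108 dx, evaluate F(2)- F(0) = -1304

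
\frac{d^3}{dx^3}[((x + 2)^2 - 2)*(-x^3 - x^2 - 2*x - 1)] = -60*x^2 - 120*x - 48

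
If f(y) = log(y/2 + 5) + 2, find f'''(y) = 2/(y^3 + 30*y^2 + 300*y + 1000)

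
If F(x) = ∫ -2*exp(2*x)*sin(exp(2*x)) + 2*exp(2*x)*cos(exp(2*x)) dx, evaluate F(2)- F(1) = sqrt(2)*(-sin(pi/4 + exp(2)) + sin(pi/4 + exp(4)))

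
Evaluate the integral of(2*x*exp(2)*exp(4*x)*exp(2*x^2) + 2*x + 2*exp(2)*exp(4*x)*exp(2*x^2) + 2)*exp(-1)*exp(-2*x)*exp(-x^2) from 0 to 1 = -E - exp(-4) + exp(-1) + exp(4)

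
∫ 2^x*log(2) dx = 2^x + C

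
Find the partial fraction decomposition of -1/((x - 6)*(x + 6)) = 1/(12*(x + 6)) - 1/(12*(x - 6))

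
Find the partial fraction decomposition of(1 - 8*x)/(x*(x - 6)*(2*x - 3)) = 44/(27*(2*x - 3)) - 47/(54*(x - 6)) + 1/(18*x)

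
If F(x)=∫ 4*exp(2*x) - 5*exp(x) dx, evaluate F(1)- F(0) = -E + 1 + 2*(-1 + E)^2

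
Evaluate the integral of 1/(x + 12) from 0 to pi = -log(9) + log(3*pi/4 + 9)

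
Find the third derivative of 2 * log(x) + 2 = 4/x^3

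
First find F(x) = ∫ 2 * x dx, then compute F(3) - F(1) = 8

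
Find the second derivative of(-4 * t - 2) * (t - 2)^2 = 28 - 24*t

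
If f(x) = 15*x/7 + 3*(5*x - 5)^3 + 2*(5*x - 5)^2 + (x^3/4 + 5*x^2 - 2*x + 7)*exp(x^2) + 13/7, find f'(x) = x^4*exp(x^2)/2 + 10*x^3*exp(x^2) - 13*x^2*exp(x^2)/4 + 1125*x^2 + 24*x*exp(x^2) - 2150*x - 2*exp(x^2) + 7190/7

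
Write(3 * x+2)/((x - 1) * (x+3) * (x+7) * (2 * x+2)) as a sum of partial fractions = 19/(384*(x + 7)) - 7/(64*(x + 3)) + 1/(48*(x + 1)) + 5/(128*(x - 1))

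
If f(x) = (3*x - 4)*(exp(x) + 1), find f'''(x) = 3*x*exp(x) + 5*exp(x)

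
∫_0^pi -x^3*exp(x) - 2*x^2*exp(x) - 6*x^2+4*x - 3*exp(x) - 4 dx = (2 + exp(pi))*(-pi^3 - 2*pi - 1 + pi^2) + 3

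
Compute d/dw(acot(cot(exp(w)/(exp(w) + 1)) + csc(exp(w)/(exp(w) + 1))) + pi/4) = exp(w)/(2*(exp(w) + 1)^2)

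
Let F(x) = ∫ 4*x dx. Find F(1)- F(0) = 2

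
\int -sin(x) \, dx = cos(x) + C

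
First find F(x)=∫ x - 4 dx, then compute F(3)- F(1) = -4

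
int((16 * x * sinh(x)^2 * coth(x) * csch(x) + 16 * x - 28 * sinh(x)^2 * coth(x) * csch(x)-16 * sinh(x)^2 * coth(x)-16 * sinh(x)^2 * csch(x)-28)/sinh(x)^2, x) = -(16*x - 28)*(coth(x) + csch(x)) + C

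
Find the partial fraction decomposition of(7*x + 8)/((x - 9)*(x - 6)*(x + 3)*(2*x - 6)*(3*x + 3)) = -13/(7776*(x + 3)) - 1/(3360*(x + 1)) + 29/(2592*(x - 3)) - 25/(1701*(x - 6)) + 71/(12960*(x - 9))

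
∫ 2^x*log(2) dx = 2^x + C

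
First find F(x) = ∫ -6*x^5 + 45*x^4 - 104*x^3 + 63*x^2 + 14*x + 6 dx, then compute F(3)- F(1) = -16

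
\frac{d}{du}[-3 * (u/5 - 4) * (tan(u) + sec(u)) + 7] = -3*u*sin(u)/(5*cos(u)^2) - 3*u/(5*cos(u)^2) + 12*sin(u)/cos(u)^2 - 3*tan(u)/5 - 3/(5*cos(u)) + 12/cos(u)^2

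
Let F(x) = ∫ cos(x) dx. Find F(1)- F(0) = sin(1)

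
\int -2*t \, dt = -t^2 + C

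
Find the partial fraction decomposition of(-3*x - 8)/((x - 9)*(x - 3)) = 17/(6*(x - 3)) - 35/(6*(x - 9))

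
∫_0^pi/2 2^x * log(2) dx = -1 + 2^(pi/2)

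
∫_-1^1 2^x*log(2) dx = 3/2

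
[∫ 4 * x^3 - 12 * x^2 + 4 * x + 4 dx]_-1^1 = 0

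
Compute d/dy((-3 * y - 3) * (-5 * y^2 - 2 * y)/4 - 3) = 45*y^2/4 + 21*y/2 + 3/2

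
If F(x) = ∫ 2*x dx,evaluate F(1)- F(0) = 1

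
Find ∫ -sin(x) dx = cos(x) + C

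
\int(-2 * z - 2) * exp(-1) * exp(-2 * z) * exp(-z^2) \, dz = exp(-(z + 1)^2) + C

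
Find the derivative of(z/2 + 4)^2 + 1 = z/2 + 4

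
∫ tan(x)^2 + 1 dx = tan(x) + C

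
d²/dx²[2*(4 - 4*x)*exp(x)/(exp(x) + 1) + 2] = (8*x*exp(2*x) - 8*x*exp(x) - 24*exp(2*x) - 8*exp(x))/(exp(3*x) + 3*exp(2*x) + 3*exp(x) + 1)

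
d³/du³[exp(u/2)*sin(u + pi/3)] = -(11*sin(u + pi/3) + 2*cos(u + pi/3))*exp(u/2)/8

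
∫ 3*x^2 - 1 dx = x^3 - x + C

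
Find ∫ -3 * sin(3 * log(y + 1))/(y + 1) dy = cos(3*log(y + 1)) + C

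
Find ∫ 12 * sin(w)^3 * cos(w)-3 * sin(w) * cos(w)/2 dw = 3*sin(w)^4 - 3*sin(w)^2/4 + C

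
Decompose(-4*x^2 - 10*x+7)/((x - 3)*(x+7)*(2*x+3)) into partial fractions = -52/(99*(2*x + 3)) - 119/(110*(x + 7)) - 59/(90*(x - 3))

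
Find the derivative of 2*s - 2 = 2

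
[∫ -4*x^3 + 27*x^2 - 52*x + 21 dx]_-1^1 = 60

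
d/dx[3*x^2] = 6*x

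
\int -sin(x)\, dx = cos(x) + C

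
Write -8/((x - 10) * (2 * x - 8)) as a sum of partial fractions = 2/(3*(x - 4)) - 2/(3*(x - 10))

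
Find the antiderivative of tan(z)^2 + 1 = tan(z) + C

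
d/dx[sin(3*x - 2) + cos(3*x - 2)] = 3*sqrt(2)*cos(3*x - 2 + pi/4)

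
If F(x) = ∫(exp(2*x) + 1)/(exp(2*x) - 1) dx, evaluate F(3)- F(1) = -log(-3*exp(-1) + 3*E) + log(-3*exp(-3) + 3*exp(3))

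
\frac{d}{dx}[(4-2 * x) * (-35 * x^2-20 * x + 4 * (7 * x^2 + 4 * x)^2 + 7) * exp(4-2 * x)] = (784*x^5 - 2632*x^4 - 332*x^3 + 2202*x^2 + 500*x - 150)*exp(4 - 2*x)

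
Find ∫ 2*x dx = x^2 + C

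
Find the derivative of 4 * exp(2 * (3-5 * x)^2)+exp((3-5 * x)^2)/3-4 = 50*x*exp(25*x^2 - 30*x + 9)/3 + 400*x*exp(50*x^2 - 60*x + 18) - 10*exp(25*x^2 - 30*x + 9) - 240*exp(50*x^2 - 60*x + 18)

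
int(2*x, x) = x^2 + C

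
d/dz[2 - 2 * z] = -2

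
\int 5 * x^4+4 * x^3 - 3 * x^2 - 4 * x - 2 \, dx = x^5 + x^4 - x^3 - 2*x^2 - 2*x + C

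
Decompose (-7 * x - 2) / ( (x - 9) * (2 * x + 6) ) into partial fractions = -19/(24*(x + 3)) - 65/(24*(x - 9))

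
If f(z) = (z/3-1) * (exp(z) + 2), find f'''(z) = z*exp(z)/3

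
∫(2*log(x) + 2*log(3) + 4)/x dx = (log(3*x) + 2)^2 + C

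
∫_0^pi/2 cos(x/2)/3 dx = sqrt(2)/3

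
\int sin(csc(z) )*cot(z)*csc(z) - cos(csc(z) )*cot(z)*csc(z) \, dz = sqrt(2)*sin(pi/4 + 1/sin(z)) + C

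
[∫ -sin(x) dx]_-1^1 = 0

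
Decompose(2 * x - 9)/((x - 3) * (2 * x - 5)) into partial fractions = 8/(2*x - 5) - 3/(x - 3)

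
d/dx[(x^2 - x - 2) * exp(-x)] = (-x^2 + 3*x + 1)*exp(-x)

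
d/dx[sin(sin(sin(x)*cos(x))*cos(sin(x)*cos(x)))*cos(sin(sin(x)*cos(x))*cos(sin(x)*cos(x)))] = cos(-2*x + sin(2*x) + sin(sin(2*x)))/4 + cos(2*x - sin(2*x) + sin(sin(2*x)))/4 + cos(2*x + sin(2*x) - sin(sin(2*x)))/4 + cos(2*x + sin(2*x) + sin(sin(2*x)))/4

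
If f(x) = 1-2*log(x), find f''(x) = 2/x^2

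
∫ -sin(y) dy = cos(y) + C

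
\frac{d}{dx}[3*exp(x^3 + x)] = 9*x^2*exp(x^3 + x) + 3*exp(x^3 + x)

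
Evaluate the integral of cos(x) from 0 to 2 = sin(2)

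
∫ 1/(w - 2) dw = log(4 - 2*w) + C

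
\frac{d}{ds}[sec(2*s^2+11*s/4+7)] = 4*s*tan(2*s^2 + 11*s/4 + 7)*sec(2*s^2 + 11*s/4 + 7) + 11*tan(2*s^2 + 11*s/4 + 7)*sec(2*s^2 + 11*s/4 + 7)/4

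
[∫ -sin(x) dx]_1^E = cos(E) - cos(1)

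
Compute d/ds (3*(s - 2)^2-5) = 6*s - 12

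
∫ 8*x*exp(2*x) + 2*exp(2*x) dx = (4*x - 1)*exp(2*x) + C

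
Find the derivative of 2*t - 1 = 2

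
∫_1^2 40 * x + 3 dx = 63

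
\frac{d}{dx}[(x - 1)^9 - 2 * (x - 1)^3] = 9*x^8 - 72*x^7 + 252*x^6 - 504*x^5 + 630*x^4 - 504*x^3 + 246*x^2 - 60*x + 3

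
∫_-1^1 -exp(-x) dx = -E + exp(-1)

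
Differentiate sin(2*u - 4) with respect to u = 2*cos(2*u - 4)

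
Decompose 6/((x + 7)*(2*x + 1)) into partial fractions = 12/(13*(2*x + 1)) - 6/(13*(x + 7))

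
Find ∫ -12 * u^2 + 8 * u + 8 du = -4*u^3 + 4*u^2 + 8*u + C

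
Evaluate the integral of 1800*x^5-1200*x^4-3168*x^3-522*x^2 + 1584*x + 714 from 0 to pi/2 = -105*pi^3/4 - 75 + (-15*pi^3/4 + 15 + 3*pi^2 + 21*pi)^2/3 + 21*pi^2 + 147*pi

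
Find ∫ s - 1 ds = s^2/2 - s + C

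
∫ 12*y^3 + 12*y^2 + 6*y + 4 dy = 3*y^4 + 4*y^3 + 3*y^2 + 4*y + C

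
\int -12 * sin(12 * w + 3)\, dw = cos(12*w + 3) + C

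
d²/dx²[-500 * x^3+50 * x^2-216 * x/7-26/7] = 100 - 3000*x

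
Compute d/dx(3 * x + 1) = 3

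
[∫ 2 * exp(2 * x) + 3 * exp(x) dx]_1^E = -(1 + E)^2 - E + exp(E) + (1 + exp(E))^2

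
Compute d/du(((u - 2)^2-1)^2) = 4*u^3 - 24*u^2 + 44*u - 24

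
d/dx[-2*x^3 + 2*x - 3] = 2 - 6*x^2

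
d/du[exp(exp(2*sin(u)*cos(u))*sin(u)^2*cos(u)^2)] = (4*sin(4*u) + cos(2*u) - cos(6*u))*exp((1 - cos(2*u))*exp(sin(2*u))/2)*exp(-(1 - cos(2*u))^2*exp(sin(2*u))/4)*exp(sin(2*u))/8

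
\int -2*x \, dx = -x^2 + C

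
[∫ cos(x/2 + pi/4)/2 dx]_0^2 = -sqrt(2)/2 + sin(pi/4 + 1)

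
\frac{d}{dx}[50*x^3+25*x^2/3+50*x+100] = 150*x^2 + 50*x/3 + 50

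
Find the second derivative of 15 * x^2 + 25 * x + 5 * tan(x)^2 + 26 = 30*tan(x)^4 + 40*tan(x)^2 + 40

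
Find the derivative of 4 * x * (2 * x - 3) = 16*x - 12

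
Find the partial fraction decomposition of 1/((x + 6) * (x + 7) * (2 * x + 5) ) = 4/(63*(2*x + 5)) + 1/(9*(x + 7)) - 1/(7*(x + 6))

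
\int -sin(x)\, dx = cos(x) + C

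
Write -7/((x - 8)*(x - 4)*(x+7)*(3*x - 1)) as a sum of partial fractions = -189/(5566*(3*x - 1)) + 7/(3630*(x + 7)) + 7/(484*(x - 4)) - 7/(1380*(x - 8))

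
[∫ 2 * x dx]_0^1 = 1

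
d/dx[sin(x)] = cos(x)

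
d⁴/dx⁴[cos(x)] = cos(x)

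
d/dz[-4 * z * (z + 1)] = -8*z - 4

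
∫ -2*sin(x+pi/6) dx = 2*cos(x + pi/6) + C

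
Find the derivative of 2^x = 2^x*log(2)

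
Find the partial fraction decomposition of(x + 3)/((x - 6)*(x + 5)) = 2/(11*(x + 5)) + 9/(11*(x - 6))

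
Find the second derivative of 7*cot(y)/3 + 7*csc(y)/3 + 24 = 7*(-1 + 2*cos(y)/sin(y)^2 + 2/sin(y)^2)/(3*sin(y))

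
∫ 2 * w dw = w^2 + C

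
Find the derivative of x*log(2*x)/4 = log(x)/4 + log(2)/4 + 1/4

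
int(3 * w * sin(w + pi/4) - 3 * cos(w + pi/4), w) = -3*w*cos(w + pi/4) + C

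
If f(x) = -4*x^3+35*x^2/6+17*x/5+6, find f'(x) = -12*x^2 + 35*x/3 + 17/5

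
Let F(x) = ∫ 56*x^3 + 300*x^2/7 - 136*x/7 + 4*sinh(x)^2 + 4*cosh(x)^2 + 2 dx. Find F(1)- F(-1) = 4*sinh(2) + 228/7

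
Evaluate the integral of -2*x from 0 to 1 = -1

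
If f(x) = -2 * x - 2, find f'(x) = -2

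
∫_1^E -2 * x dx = 1 - exp(2)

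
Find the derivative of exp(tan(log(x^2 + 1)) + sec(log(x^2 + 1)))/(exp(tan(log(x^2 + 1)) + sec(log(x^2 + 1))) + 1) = 2*x*(sin(log(x^2 + 1)) + 1)*exp(1/cos(log(x^2 + 1)))*exp(tan(log(x^2 + 1)))/((x^2 + 1)*(exp(1/cos(log(x^2 + 1)))*exp(tan(log(x^2 + 1))) + 1)^2*cos(log(x^2 + 1))^2)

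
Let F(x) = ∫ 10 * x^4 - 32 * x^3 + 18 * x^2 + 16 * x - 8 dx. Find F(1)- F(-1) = 0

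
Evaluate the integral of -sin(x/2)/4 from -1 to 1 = 0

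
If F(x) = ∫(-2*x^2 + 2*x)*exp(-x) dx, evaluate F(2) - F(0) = -2 + 14*exp(-2)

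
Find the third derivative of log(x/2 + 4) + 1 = 2/(x^3 + 24*x^2 + 192*x + 512)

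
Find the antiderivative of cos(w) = sin(w) + C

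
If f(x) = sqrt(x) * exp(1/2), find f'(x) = exp(1/2)/(2*sqrt(x))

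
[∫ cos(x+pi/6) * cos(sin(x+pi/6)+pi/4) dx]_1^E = -sin(pi/4 + sin(pi/6 + 1)) + sin(sin(pi/6 + E) + pi/4)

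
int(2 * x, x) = x^2 + C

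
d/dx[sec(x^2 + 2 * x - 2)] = 2*x*tan(x^2 + 2*x - 2)*sec(x^2 + 2*x - 2) + 2*tan(x^2 + 2*x - 2)*sec(x^2 + 2*x - 2)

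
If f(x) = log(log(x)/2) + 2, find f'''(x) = (2*log(x)^2 + 3*log(x) + 2)/(x^3*log(x)^3)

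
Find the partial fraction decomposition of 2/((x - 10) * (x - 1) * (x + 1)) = 1/(11*(x + 1)) - 1/(9*(x - 1)) + 2/(99*(x - 10))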